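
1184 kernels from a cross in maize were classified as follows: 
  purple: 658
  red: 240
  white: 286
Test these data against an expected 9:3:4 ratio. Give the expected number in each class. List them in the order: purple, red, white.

666, 222, 296

Under the 9:3:4 hypothesis (Σ ratio = 16, N = 1184):
  purple: 1184 × 9/16 = 666
  red: 1184 × 3/16 = 222
  white: 1184 × 4/16 = 296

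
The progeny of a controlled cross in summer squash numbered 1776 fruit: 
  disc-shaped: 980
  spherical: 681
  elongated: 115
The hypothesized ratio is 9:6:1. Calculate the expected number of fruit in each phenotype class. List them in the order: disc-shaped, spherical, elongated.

Total ratio parts = 16. Expected numbers out of 1776:
  disc-shaped: 1776 × 9/16 = 999
  spherical: 1776 × 6/16 = 666
  elongated: 1776 × 1/16 = 111

999, 666, 111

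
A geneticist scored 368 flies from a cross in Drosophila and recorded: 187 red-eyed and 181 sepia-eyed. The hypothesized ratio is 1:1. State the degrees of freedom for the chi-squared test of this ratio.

A goodness-of-fit test with 2 phenotype classes has df = 2 − 1 = 1.

1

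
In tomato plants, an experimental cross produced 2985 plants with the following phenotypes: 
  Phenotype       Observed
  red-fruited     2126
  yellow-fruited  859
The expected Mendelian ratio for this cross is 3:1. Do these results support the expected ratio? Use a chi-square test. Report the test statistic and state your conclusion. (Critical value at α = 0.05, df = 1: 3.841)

22.714; not consistent

The 3:1 ratio has 4 parts, so with N = 2985 the expected counts are:
  red-fruited: 2985 × 3/4 = 2238.75
  yellow-fruited: 2985 × 1/4 = 746.25
χ² = Σ (O − E)² / E
  red-fruited: (2126 − 2238.75)² / 2238.75 = 5.6784
  yellow-fruited: (859 − 746.25)² / 746.25 = 17.0353
χ² = 5.6784 + 17.0353 = 22.7137 ≈ 22.714
Degrees of freedom = 2 − 1 = 1; critical value at α = 0.05 is 3.841.
Since 22.714 > 3.841, we reject the null hypothesis — the data do not fit the 3:1 ratio.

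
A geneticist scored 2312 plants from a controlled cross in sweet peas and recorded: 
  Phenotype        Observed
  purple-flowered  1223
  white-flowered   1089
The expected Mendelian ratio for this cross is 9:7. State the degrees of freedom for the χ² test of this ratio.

1

A goodness-of-fit test with 2 phenotype classes has df = 2 − 1 = 1.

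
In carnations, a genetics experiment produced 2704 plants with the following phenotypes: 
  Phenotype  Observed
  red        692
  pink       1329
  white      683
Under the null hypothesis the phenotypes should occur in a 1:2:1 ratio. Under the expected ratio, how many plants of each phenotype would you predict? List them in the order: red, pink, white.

676, 1352, 676

Total ratio parts = 4. Expected numbers out of 2704:
  red: 2704 × 1/4 = 676
  pink: 2704 × 2/4 = 1352
  white: 2704 × 1/4 = 676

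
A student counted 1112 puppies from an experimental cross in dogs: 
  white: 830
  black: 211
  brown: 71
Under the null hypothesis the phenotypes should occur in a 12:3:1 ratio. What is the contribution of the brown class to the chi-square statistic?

Expected counts for N = 1112 under a 12:3:1 ratio (total parts = 16):
  white: 1112 × 12/16 = 834
  black: 1112 × 3/16 = 208.5
  brown: 1112 × 1/16 = 69.5
Contribution of brown: (71 − 69.5)² / 69.5 = 0.0324

0.032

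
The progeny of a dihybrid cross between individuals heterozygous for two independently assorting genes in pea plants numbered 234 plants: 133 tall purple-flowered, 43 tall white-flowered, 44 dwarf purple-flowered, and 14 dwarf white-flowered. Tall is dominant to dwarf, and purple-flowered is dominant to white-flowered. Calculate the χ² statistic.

0.059

A dihybrid F₂ with independent assortment and complete dominance at both loci gives a 9:3:3:1 phenotypic ratio.
Expected counts for N = 234 under a 9:3:3:1 ratio (total parts = 16):
  tall purple-flowered: 234 × 9/16 = 131.625
  tall white-flowered: 234 × 3/16 = 43.875
  dwarf purple-flowered: 234 × 3/16 = 43.875
  dwarf white-flowered: 234 × 1/16 = 14.625
χ² = Σ (O − E)² / E
  tall purple-flowered: (133 − 131.625)² / 131.625 = 0.0144
  tall white-flowered: (43 − 43.875)² / 43.875 = 0.0175
  dwarf purple-flowered: (44 − 43.875)² / 43.875 = 0.0004
  dwarf white-flowered: (14 − 14.625)² / 14.625 = 0.0267
χ² = 0.0144 + 0.0175 + 0.0004 + 0.0267 = 0.059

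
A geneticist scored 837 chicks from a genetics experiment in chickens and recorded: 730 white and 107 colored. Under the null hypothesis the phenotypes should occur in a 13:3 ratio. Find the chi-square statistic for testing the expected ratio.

Total ratio parts = 16. Expected numbers out of 837:
  white: 837 × 13/16 = 680.0625
  colored: 837 × 3/16 = 156.9375
χ² = Σ (O − E)² / E
  white: (730 − 680.0625)² / 680.0625 = 3.6669
  colored: (107 − 156.9375)² / 156.9375 = 15.8901
χ² = 3.6669 + 15.8901 = 19.557

19.557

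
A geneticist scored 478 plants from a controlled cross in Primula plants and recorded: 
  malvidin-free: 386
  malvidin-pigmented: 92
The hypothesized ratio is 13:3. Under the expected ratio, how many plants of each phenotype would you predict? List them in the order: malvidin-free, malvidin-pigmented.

Expected counts for N = 478 under a 13:3 ratio (total parts = 16):
  malvidin-free: 478 × 13/16 = 388.375
  malvidin-pigmented: 478 × 3/16 = 89.625

388.375, 89.625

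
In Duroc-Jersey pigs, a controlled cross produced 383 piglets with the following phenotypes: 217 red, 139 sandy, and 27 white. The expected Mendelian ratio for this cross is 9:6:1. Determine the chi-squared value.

Under the 9:6:1 hypothesis (Σ ratio = 16, N = 383):
  red: 383 × 9/16 = 215.4375
  sandy: 383 × 6/16 = 143.625
  white: 383 × 1/16 = 23.9375
χ² = Σ (O − E)² / E
  red: (217 − 215.4375)² / 215.4375 = 0.0113
  sandy: (139 − 143.625)² / 143.625 = 0.1489
  white: (27 − 23.9375)² / 23.9375 = 0.3918
χ² = 0.0113 + 0.1489 + 0.3918 = 0.552

0.552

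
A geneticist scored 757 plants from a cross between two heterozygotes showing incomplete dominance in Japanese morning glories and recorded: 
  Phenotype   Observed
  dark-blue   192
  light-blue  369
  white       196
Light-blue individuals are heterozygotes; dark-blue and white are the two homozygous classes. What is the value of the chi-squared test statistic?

With incomplete dominance, a heterozygote × heterozygote cross gives a 1:2:1 phenotypic ratio.
Expected counts for N = 757 under a 1:2:1 ratio (total parts = 4):
  dark-blue: 757 × 1/4 = 189.25
  light-blue: 757 × 2/4 = 378.5
  white: 757 × 1/4 = 189.25
χ² = Σ (O − E)² / E
  dark-blue: (192 − 189.25)² / 189.25 = 0.0400
  light-blue: (369 − 378.5)² / 378.5 = 0.2384
  white: (196 − 189.25)² / 189.25 = 0.2408
χ² = 0.0400 + 0.2384 + 0.2408 = 0.5192 ≈ 0.519

0.519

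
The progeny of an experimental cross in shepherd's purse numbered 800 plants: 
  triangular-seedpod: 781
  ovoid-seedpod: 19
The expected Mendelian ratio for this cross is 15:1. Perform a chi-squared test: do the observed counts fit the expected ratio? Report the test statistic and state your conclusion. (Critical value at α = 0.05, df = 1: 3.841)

20.501; not consistent

Expected counts for N = 800 under a 15:1 ratio (total parts = 16):
  triangular-seedpod: 800 × 15/16 = 750
  ovoid-seedpod: 800 × 1/16 = 50
χ² = Σ (O − E)² / E
  triangular-seedpod: (781 − 750)² / 750 = 1.2813
  ovoid-seedpod: (19 − 50)² / 50 = 19.2200
χ² = 1.2813 + 19.2200 = 20.5013 ≈ 20.501
Degrees of freedom = 2 − 1 = 1; critical value at α = 0.05 is 3.841.
Since 20.501 > 3.841, we reject the null hypothesis — the data do not fit the 15:1 ratio.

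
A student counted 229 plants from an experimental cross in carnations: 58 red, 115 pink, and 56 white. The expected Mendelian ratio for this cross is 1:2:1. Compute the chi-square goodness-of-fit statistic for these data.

Total ratio parts = 4. Expected numbers out of 229:
  red: 229 × 1/4 = 57.25
  pink: 229 × 2/4 = 114.5
  white: 229 × 1/4 = 57.25
χ² = Σ (O − E)² / E
  red: (58 − 57.25)² / 57.25 = 0.0098
  pink: (115 − 114.5)² / 114.5 = 0.0022
  white: (56 − 57.25)² / 57.25 = 0.0273
χ² = 0.0098 + 0.0022 + 0.0273 = 0.0393 ≈ 0.039

0.039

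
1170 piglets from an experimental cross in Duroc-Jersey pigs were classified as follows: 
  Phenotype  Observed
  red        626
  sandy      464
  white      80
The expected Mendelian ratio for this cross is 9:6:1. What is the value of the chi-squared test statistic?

3.668

Under the 9:6:1 hypothesis (Σ ratio = 16, N = 1170):
  red: 1170 × 9/16 = 658.125
  sandy: 1170 × 6/16 = 438.75
  white: 1170 × 1/16 = 73.125
χ² = Σ (O − E)² / E
  red: (626 − 658.125)² / 658.125 = 1.5681
  sandy: (464 − 438.75)² / 438.75 = 1.4531
  white: (80 − 73.125)² / 73.125 = 0.6464
χ² = 1.5681 + 1.4531 + 0.6464 = 3.6676 ≈ 3.668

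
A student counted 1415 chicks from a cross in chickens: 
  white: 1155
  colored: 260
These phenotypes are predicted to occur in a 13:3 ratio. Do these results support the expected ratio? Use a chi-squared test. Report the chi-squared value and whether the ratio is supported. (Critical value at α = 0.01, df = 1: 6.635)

0.131; consistent

The 13:3 ratio has 16 parts, so with N = 1415 the expected counts are:
  white: 1415 × 13/16 = 1149.6875
  colored: 1415 × 3/16 = 265.3125
χ² = Σ (O − E)² / E
  white: (1155 − 1149.6875)² / 1149.6875 = 0.0245
  colored: (260 − 265.3125)² / 265.3125 = 0.1064
χ² = 0.0245 + 0.1064 = 0.1309 ≈ 0.131
Degrees of freedom = 2 − 1 = 1; critical value at α = 0.01 is 6.635.
Since 0.131 < 6.635, we fail to reject the null hypothesis — the data are consistent with the 13:3 ratio.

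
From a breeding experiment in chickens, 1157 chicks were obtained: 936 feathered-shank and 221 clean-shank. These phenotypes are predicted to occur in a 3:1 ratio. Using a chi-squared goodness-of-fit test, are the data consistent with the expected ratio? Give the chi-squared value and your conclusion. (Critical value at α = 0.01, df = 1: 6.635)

21.472; not consistent

Expected counts for N = 1157 under a 3:1 ratio (total parts = 4):
  feathered-shank: 1157 × 3/4 = 867.75
  clean-shank: 1157 × 1/4 = 289.25
χ² = Σ (O − E)² / E
  feathered-shank: (936 − 867.75)² / 867.75 = 5.3680
  clean-shank: (221 − 289.25)² / 289.25 = 16.1039
χ² = 5.3680 + 16.1039 = 21.4719 ≈ 21.472
Degrees of freedom = 2 − 1 = 1; critical value at α = 0.01 is 6.635.
Since 21.472 > 6.635, we reject the null hypothesis — the data do not fit the 3:1 ratio.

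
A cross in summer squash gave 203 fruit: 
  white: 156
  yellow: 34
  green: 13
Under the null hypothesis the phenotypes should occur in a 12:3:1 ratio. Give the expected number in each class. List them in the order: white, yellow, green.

Under the 12:3:1 hypothesis (Σ ratio = 16, N = 203):
  white: 203 × 12/16 = 152.25
  yellow: 203 × 3/16 = 38.0625
  green: 203 × 1/16 = 12.6875

152.25, 38.0625, 12.6875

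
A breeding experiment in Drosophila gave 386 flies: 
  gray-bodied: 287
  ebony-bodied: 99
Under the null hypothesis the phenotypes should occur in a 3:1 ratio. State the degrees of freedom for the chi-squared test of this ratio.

1

A goodness-of-fit test with 2 phenotype classes has df = 2 − 1 = 1.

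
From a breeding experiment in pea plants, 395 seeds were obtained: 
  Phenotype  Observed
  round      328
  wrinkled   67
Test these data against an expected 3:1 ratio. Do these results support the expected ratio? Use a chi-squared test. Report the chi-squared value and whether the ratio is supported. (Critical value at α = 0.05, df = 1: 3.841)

Under the 3:1 hypothesis (Σ ratio = 4, N = 395):
  round: 395 × 3/4 = 296.25
  wrinkled: 395 × 1/4 = 98.75
χ² = Σ (O − E)² / E
  round: (328 − 296.25)² / 296.25 = 3.4027
  wrinkled: (67 − 98.75)² / 98.75 = 10.2082
χ² = 3.4027 + 10.2082 = 13.6109 ≈ 13.611
Degrees of freedom = 2 − 1 = 1; critical value at α = 0.05 is 3.841.
Since 13.611 > 3.841, we reject the null hypothesis — the data do not fit the 3:1 ratio.

13.611; not consistent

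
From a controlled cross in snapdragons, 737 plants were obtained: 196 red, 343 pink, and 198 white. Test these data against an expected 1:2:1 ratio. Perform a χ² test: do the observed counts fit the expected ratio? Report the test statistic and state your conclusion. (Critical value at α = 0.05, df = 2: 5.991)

3.540; consistent

The 1:2:1 ratio has 4 parts, so with N = 737 the expected counts are:
  red: 737 × 1/4 = 184.25
  pink: 737 × 2/4 = 368.5
  white: 737 × 1/4 = 184.25
χ² = Σ (O − E)² / E
  red: (196 − 184.25)² / 184.25 = 0.7493
  pink: (343 − 368.5)² / 368.5 = 1.7646
  white: (198 − 184.25)² / 184.25 = 1.0261
χ² = 0.7493 + 1.7646 + 1.0261 = 3.540
Degrees of freedom = 3 − 1 = 2; critical value at α = 0.05 is 5.991.
Since 3.540 < 5.991, we fail to reject the null hypothesis — the data are consistent with the 1:2:1 ratio.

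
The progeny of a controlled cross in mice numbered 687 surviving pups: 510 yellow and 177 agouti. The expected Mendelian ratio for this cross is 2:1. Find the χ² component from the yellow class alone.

Expected counts for N = 687 under a 2:1 ratio (total parts = 3):
  yellow: 687 × 2/3 = 458
  agouti: 687 × 1/3 = 229
Contribution of yellow: (510 − 458)² / 458 = 5.9039

5.904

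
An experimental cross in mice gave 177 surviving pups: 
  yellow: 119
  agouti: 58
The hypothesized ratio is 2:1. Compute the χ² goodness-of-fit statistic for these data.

Total ratio parts = 3. Expected numbers out of 177:
  yellow: 177 × 2/3 = 118
  agouti: 177 × 1/3 = 59
χ² = Σ (O − E)² / E
  yellow: (119 − 118)² / 118 = 0.0085
  agouti: (58 − 59)² / 59 = 0.0169
χ² = 0.0085 + 0.0169 = 0.0254 ≈ 0.025

0.025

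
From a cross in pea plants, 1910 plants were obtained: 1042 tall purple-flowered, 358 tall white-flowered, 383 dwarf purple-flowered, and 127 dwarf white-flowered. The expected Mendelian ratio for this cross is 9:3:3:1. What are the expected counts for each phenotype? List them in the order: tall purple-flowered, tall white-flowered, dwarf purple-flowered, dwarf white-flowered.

1074.375, 358.125, 358.125, 119.375

The 9:3:3:1 ratio has 16 parts, so with N = 1910 the expected counts are:
  tall purple-flowered: 1910 × 9/16 = 1074.375
  tall white-flowered: 1910 × 3/16 = 358.125
  dwarf purple-flowered: 1910 × 3/16 = 358.125
  dwarf white-flowered: 1910 × 1/16 = 119.375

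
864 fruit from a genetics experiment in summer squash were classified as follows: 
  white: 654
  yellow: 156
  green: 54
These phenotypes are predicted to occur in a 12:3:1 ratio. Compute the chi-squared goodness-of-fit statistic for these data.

0.278

Under the 12:3:1 hypothesis (Σ ratio = 16, N = 864):
  white: 864 × 12/16 = 648
  yellow: 864 × 3/16 = 162
  green: 864 × 1/16 = 54
χ² = Σ (O − E)² / E
  white: (654 − 648)² / 648 = 0.0556
  yellow: (156 − 162)² / 162 = 0.2222
  green: (54 − 54)² / 54 = 0.0000
χ² = 0.0556 + 0.2222 + 0.0000 = 0.2778 ≈ 0.278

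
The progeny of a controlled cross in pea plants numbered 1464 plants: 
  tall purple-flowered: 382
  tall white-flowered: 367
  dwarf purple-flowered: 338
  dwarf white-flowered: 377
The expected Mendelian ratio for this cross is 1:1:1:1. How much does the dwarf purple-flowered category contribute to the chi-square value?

2.142

Expected counts for N = 1464 under a 1:1:1:1 ratio (total parts = 4):
  tall purple-flowered: 1464 × 1/4 = 366
  tall white-flowered: 1464 × 1/4 = 366
  dwarf purple-flowered: 1464 × 1/4 = 366
  dwarf white-flowered: 1464 × 1/4 = 366
Contribution of dwarf purple-flowered: (338 − 366)² / 366 = 2.1421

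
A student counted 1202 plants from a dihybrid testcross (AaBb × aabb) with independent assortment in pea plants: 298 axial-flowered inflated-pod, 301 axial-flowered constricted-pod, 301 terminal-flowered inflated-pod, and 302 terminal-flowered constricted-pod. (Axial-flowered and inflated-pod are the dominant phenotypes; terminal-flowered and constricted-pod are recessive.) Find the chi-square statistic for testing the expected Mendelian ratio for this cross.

A dihybrid testcross with independent assortment gives a 1:1:1:1 ratio.
The 1:1:1:1 ratio has 4 parts, so with N = 1202 the expected counts are:
  axial-flowered inflated-pod: 1202 × 1/4 = 300.5
  axial-flowered constricted-pod: 1202 × 1/4 = 300.5
  terminal-flowered inflated-pod: 1202 × 1/4 = 300.5
  terminal-flowered constricted-pod: 1202 × 1/4 = 300.5
χ² = Σ (O − E)² / E
  axial-flowered inflated-pod: (298 − 300.5)² / 300.5 = 0.0208
  axial-flowered constricted-pod: (301 − 300.5)² / 300.5 = 0.0008
  terminal-flowered inflated-pod: (301 − 300.5)² / 300.5 = 0.0008
  terminal-flowered constricted-pod: (302 − 300.5)² / 300.5 = 0.0075
χ² = 0.0208 + 0.0008 + 0.0008 + 0.0075 = 0.0299 ≈ 0.030

0.030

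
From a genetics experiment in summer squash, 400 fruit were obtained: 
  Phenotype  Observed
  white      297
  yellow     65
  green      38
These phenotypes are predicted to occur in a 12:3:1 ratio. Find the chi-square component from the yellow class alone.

Expected counts for N = 400 under a 12:3:1 ratio (total parts = 16):
  white: 400 × 12/16 = 300
  yellow: 400 × 3/16 = 75
  green: 400 × 1/16 = 25
Contribution of yellow: (65 − 75)² / 75 = 1.3333

1.333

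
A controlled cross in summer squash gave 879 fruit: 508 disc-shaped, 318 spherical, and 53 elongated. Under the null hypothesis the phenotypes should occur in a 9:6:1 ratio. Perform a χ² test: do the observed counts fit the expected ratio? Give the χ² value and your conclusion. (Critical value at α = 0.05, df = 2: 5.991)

Total ratio parts = 16. Expected numbers out of 879:
  disc-shaped: 879 × 9/16 = 494.4375
  spherical: 879 × 6/16 = 329.625
  elongated: 879 × 1/16 = 54.9375
χ² = Σ (O − E)² / E
  disc-shaped: (508 − 494.4375)² / 494.4375 = 0.3720
  spherical: (318 − 329.625)² / 329.625 = 0.4100
  elongated: (53 − 54.9375)² / 54.9375 = 0.0683
χ² = 0.3720 + 0.4100 + 0.0683 = 0.8503 ≈ 0.850
Degrees of freedom = 3 − 1 = 2; critical value at α = 0.05 is 5.991.
Since 0.850 < 5.991, we fail to reject the null hypothesis — the data are consistent with the 9:6:1 ratio.

0.850; consistent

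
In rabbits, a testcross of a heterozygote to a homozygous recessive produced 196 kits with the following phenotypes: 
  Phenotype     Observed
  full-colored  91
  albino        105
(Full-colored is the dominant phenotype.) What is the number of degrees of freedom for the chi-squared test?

1

A testcross of a heterozygote (Aa × aa) gives a 1:1 phenotypic ratio.
A goodness-of-fit test with 2 phenotype classes has df = 2 − 1 = 1.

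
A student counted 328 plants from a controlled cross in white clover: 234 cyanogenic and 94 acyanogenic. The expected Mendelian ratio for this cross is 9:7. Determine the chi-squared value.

The 9:7 ratio has 16 parts, so with N = 328 the expected counts are:
  cyanogenic: 328 × 9/16 = 184.5
  acyanogenic: 328 × 7/16 = 143.5
χ² = Σ (O − E)² / E
  cyanogenic: (234 − 184.5)² / 184.5 = 13.2805
  acyanogenic: (94 − 143.5)² / 143.5 = 17.0749
χ² = 13.2805 + 17.0749 = 30.3554 ≈ 30.355

30.355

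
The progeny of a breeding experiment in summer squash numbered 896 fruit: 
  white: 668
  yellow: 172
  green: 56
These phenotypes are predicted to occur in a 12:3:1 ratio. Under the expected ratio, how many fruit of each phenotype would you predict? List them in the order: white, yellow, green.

Expected counts for N = 896 under a 12:3:1 ratio (total parts = 16):
  white: 896 × 12/16 = 672
  yellow: 896 × 3/16 = 168
  green: 896 × 1/16 = 56

672, 168, 56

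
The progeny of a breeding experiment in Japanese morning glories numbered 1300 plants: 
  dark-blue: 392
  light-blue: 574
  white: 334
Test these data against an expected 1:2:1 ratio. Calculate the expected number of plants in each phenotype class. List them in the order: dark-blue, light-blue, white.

The 1:2:1 ratio has 4 parts, so with N = 1300 the expected counts are:
  dark-blue: 1300 × 1/4 = 325
  light-blue: 1300 × 2/4 = 650
  white: 1300 × 1/4 = 325

325, 650, 325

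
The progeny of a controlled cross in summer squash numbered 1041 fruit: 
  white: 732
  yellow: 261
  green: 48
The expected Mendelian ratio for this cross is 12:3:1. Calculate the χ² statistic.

29.709

Under the 12:3:1 hypothesis (Σ ratio = 16, N = 1041):
  white: 1041 × 12/16 = 780.75
  yellow: 1041 × 3/16 = 195.1875
  green: 1041 × 1/16 = 65.0625
χ² = Σ (O − E)² / E
  white: (732 − 780.75)² / 780.75 = 3.0439
  yellow: (261 − 195.1875)² / 195.1875 = 22.1904
  green: (48 − 65.0625)² / 65.0625 = 4.4746
χ² = 3.0439 + 22.1904 + 4.4746 = 29.7089 ≈ 29.709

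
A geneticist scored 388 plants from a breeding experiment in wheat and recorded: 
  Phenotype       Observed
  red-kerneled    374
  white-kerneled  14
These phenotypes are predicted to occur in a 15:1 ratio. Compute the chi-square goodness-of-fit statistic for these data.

4.621

The 15:1 ratio has 16 parts, so with N = 388 the expected counts are:
  red-kerneled: 388 × 15/16 = 363.75
  white-kerneled: 388 × 1/16 = 24.25
χ² = Σ (O − E)² / E
  red-kerneled: (374 − 363.75)² / 363.75 = 0.2888
  white-kerneled: (14 − 24.25)² / 24.25 = 4.3325
χ² = 0.2888 + 4.3325 = 4.6213 ≈ 4.621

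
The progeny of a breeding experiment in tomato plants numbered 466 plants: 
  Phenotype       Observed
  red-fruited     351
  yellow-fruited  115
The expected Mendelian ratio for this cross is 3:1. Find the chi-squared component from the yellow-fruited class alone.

Under the 3:1 hypothesis (Σ ratio = 4, N = 466):
  red-fruited: 466 × 3/4 = 349.5
  yellow-fruited: 466 × 1/4 = 116.5
Contribution of yellow-fruited: (115 − 116.5)² / 116.5 = 0.0193

0.019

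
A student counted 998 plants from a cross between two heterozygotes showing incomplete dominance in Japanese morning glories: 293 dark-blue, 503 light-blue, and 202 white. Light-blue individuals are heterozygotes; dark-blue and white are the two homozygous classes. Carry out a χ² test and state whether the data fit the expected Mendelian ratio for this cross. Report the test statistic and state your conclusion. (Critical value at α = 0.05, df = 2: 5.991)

With incomplete dominance, a heterozygote × heterozygote cross gives a 1:2:1 phenotypic ratio.
Expected counts for N = 998 under a 1:2:1 ratio (total parts = 4):
  dark-blue: 998 × 1/4 = 249.5
  light-blue: 998 × 2/4 = 499
  white: 998 × 1/4 = 249.5
χ² = Σ (O − E)² / E
  dark-blue: (293 − 249.5)² / 249.5 = 7.5842
  light-blue: (503 − 499)² / 499 = 0.0321
  white: (202 − 249.5)² / 249.5 = 9.0431
χ² = 7.5842 + 0.0321 + 9.0431 = 16.6594 ≈ 16.659
Degrees of freedom = 3 − 1 = 2; critical value at α = 0.05 is 5.991.
Since 16.659 > 5.991, we reject the null hypothesis — the data do not fit the 1:2:1 ratio.

16.659; not consistent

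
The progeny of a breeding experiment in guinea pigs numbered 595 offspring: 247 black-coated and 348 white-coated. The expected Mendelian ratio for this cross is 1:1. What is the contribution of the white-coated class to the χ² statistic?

The 1:1 ratio has 2 parts, so with N = 595 the expected counts are:
  black-coated: 595 × 1/2 = 297.5
  white-coated: 595 × 1/2 = 297.5
Contribution of white-coated: (348 − 297.5)² / 297.5 = 8.5723

8.572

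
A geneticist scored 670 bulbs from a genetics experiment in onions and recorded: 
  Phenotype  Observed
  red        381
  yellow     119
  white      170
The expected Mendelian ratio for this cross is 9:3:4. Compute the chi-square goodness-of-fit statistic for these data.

The 9:3:4 ratio has 16 parts, so with N = 670 the expected counts are:
  red: 670 × 9/16 = 376.875
  yellow: 670 × 3/16 = 125.625
  white: 670 × 4/16 = 167.5
χ² = Σ (O − E)² / E
  red: (381 − 376.875)² / 376.875 = 0.0451
  yellow: (119 − 125.625)² / 125.625 = 0.3494
  white: (170 − 167.5)² / 167.5 = 0.0373
χ² = 0.0451 + 0.3494 + 0.0373 = 0.4318 ≈ 0.432

0.432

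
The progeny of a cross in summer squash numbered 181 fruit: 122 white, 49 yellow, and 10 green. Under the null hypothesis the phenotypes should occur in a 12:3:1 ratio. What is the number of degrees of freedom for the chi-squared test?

A goodness-of-fit test with 3 phenotype classes has df = 3 − 1 = 2.

2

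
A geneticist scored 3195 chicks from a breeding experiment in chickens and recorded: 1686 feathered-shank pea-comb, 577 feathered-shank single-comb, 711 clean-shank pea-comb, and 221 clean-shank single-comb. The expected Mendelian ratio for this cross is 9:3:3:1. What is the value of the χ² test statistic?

The 9:3:3:1 ratio has 16 parts, so with N = 3195 the expected counts are:
  feathered-shank pea-comb: 3195 × 9/16 = 1797.1875
  feathered-shank single-comb: 3195 × 3/16 = 599.0625
  clean-shank pea-comb: 3195 × 3/16 = 599.0625
  clean-shank single-comb: 3195 × 1/16 = 199.6875
χ² = Σ (O − E)² / E
  feathered-shank pea-comb: (1686 − 1797.1875)² / 1797.1875 = 6.8789
  feathered-shank single-comb: (577 − 599.0625)² / 599.0625 = 0.8125
  clean-shank pea-comb: (711 − 599.0625)² / 599.0625 = 20.9160
  clean-shank single-comb: (221 − 199.6875)² / 199.6875 = 2.2747
χ² = 6.8789 + 0.8125 + 20.9160 + 2.2747 = 30.8821 ≈ 30.882

30.882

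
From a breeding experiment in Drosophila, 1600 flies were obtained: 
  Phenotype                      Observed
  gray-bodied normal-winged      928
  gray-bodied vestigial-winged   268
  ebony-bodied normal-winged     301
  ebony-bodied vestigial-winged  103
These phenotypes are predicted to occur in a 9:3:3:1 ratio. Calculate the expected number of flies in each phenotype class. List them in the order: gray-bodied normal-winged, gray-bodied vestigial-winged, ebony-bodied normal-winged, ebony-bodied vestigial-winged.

900, 300, 300, 100

Total ratio parts = 16. Expected numbers out of 1600:
  gray-bodied normal-winged: 1600 × 9/16 = 900
  gray-bodied vestigial-winged: 1600 × 3/16 = 300
  ebony-bodied normal-winged: 1600 × 3/16 = 300
  ebony-bodied vestigial-winged: 1600 × 1/16 = 100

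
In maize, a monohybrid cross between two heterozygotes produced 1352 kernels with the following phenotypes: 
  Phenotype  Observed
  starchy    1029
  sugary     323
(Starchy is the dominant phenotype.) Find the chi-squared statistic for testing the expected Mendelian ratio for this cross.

0.888

For a monohybrid cross between heterozygotes with complete dominance, the expected phenotypic ratio is 3:1.
Expected counts for N = 1352 under a 3:1 ratio (total parts = 4):
  starchy: 1352 × 3/4 = 1014
  sugary: 1352 × 1/4 = 338
χ² = Σ (O − E)² / E
  starchy: (1029 − 1014)² / 1014 = 0.2219
  sugary: (323 − 338)² / 338 = 0.6657
χ² = 0.2219 + 0.6657 = 0.8876 ≈ 0.888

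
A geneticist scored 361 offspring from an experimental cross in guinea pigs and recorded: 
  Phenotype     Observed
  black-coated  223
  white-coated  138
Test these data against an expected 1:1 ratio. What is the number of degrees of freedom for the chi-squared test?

A goodness-of-fit test with 2 phenotype classes has df = 2 − 1 = 1.

1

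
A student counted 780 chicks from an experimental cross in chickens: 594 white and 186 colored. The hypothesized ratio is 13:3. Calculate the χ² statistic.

13.297

Total ratio parts = 16. Expected numbers out of 780:
  white: 780 × 13/16 = 633.75
  colored: 780 × 3/16 = 146.25
χ² = Σ (O − E)² / E
  white: (594 − 633.75)² / 633.75 = 2.4932
  colored: (186 − 146.25)² / 146.25 = 10.8038
χ² = 2.4932 + 10.8038 = 13.297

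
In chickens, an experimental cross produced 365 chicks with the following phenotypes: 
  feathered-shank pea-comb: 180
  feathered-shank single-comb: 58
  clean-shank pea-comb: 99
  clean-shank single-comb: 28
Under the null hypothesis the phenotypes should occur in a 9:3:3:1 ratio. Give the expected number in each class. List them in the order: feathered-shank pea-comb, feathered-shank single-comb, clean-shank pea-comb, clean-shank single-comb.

Total ratio parts = 16. Expected numbers out of 365:
  feathered-shank pea-comb: 365 × 9/16 = 205.3125
  feathered-shank single-comb: 365 × 3/16 = 68.4375
  clean-shank pea-comb: 365 × 3/16 = 68.4375
  clean-shank single-comb: 365 × 1/16 = 22.8125

205.3125, 68.4375, 68.4375, 22.8125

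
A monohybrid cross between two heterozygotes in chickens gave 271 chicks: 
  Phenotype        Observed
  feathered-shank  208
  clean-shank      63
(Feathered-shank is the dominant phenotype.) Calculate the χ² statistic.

For a monohybrid cross between heterozygotes with complete dominance, the expected phenotypic ratio is 3:1.
Expected counts for N = 271 under a 3:1 ratio (total parts = 4):
  feathered-shank: 271 × 3/4 = 203.25
  clean-shank: 271 × 1/4 = 67.75
χ² = Σ (O − E)² / E
  feathered-shank: (208 − 203.25)² / 203.25 = 0.1110
  clean-shank: (63 − 67.75)² / 67.75 = 0.3330
χ² = 0.1110 + 0.3330 = 0.444

0.444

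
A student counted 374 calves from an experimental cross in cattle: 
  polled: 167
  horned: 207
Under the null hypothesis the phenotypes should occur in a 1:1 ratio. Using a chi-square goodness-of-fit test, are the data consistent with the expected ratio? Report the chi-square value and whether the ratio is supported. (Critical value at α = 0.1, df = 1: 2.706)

Expected counts for N = 374 under a 1:1 ratio (total parts = 2):
  polled: 374 × 1/2 = 187
  horned: 374 × 1/2 = 187
χ² = Σ (O − E)² / E
  polled: (167 − 187)² / 187 = 2.1390
  horned: (207 − 187)² / 187 = 2.1390
χ² = 2.1390 + 2.1390 = 4.278
Degrees of freedom = 2 − 1 = 1; critical value at α = 0.1 is 2.706.
Since 4.278 > 2.706, we reject the null hypothesis — the data do not fit the 1:1 ratio.

4.278; not consistent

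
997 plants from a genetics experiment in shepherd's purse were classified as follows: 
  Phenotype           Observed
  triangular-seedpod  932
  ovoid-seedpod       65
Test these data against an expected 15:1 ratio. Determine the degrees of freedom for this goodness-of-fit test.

A goodness-of-fit test with 2 phenotype classes has df = 2 − 1 = 1.

1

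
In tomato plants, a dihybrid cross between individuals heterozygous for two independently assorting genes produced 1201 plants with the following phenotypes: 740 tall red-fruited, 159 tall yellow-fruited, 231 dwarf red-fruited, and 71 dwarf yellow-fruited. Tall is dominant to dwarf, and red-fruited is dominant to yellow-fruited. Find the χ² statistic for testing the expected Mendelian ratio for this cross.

A dihybrid F₂ with independent assortment and complete dominance at both loci gives a 9:3:3:1 phenotypic ratio.
Under the 9:3:3:1 hypothesis (Σ ratio = 16, N = 1201):
  tall red-fruited: 1201 × 9/16 = 675.5625
  tall yellow-fruited: 1201 × 3/16 = 225.1875
  dwarf red-fruited: 1201 × 3/16 = 225.1875
  dwarf yellow-fruited: 1201 × 1/16 = 75.0625
χ² = Σ (O − E)² / E
  tall red-fruited: (740 − 675.5625)² / 675.5625 = 6.1463
  tall yellow-fruited: (159 − 225.1875)² / 225.1875 = 19.4539
  dwarf red-fruited: (231 − 225.1875)² / 225.1875 = 0.1500
  dwarf yellow-fruited: (71 − 75.0625)² / 75.0625 = 0.2199
χ² = 6.1463 + 19.4539 + 0.1500 + 0.2199 = 25.9701 ≈ 25.970

25.970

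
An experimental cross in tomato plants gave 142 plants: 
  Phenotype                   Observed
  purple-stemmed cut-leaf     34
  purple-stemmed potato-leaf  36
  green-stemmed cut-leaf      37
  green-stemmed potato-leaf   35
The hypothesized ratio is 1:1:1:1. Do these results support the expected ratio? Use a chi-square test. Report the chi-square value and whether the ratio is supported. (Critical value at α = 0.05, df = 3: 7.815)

0.141; consistent

The 1:1:1:1 ratio has 4 parts, so with N = 142 the expected counts are:
  purple-stemmed cut-leaf: 142 × 1/4 = 35.5
  purple-stemmed potato-leaf: 142 × 1/4 = 35.5
  green-stemmed cut-leaf: 142 × 1/4 = 35.5
  green-stemmed potato-leaf: 142 × 1/4 = 35.5
χ² = Σ (O − E)² / E
  purple-stemmed cut-leaf: (34 − 35.5)² / 35.5 = 0.0634
  purple-stemmed potato-leaf: (36 − 35.5)² / 35.5 = 0.0070
  green-stemmed cut-leaf: (37 − 35.5)² / 35.5 = 0.0634
  green-stemmed potato-leaf: (35 − 35.5)² / 35.5 = 0.0070
χ² = 0.0634 + 0.0070 + 0.0634 + 0.0070 = 0.1408 ≈ 0.141
Degrees of freedom = 4 − 1 = 3; critical value at α = 0.05 is 7.815.
Since 0.141 < 7.815, we fail to reject the null hypothesis — the data are consistent with the 1:1:1:1 ratio.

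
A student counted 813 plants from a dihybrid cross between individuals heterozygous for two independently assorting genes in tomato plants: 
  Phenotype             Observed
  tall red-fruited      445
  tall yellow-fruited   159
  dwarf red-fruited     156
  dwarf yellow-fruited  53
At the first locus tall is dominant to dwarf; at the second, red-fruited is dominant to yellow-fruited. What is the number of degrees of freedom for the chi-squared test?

A dihybrid F₂ with independent assortment and complete dominance at both loci gives a 9:3:3:1 phenotypic ratio.
A goodness-of-fit test with 4 phenotype classes has df = 4 − 1 = 3.

3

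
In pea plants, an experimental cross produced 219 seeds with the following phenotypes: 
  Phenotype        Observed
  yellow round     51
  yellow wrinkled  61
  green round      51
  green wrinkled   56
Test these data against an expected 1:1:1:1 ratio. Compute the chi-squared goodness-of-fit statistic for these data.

Under the 1:1:1:1 hypothesis (Σ ratio = 4, N = 219):
  yellow round: 219 × 1/4 = 54.75
  yellow wrinkled: 219 × 1/4 = 54.75
  green round: 219 × 1/4 = 54.75
  green wrinkled: 219 × 1/4 = 54.75
χ² = Σ (O − E)² / E
  yellow round: (51 − 54.75)² / 54.75 = 0.2568
  yellow wrinkled: (61 − 54.75)² / 54.75 = 0.7135
  green round: (51 − 54.75)² / 54.75 = 0.2568
  green wrinkled: (56 − 54.75)² / 54.75 = 0.0285
χ² = 0.2568 + 0.7135 + 0.2568 + 0.0285 = 1.2556 ≈ 1.256

1.256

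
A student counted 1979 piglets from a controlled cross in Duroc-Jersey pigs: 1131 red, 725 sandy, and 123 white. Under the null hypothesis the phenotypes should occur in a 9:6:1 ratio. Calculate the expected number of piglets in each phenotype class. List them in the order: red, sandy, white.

Total ratio parts = 16. Expected numbers out of 1979:
  red: 1979 × 9/16 = 1113.1875
  sandy: 1979 × 6/16 = 742.125
  white: 1979 × 1/16 = 123.6875

1113.1875, 742.125, 123.6875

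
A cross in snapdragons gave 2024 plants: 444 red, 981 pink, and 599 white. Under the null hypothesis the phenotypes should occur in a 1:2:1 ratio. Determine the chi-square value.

Under the 1:2:1 hypothesis (Σ ratio = 4, N = 2024):
  red: 2024 × 1/4 = 506
  pink: 2024 × 2/4 = 1012
  white: 2024 × 1/4 = 506
χ² = Σ (O − E)² / E
  red: (444 − 506)² / 506 = 7.5968
  pink: (981 − 1012)² / 1012 = 0.9496
  white: (599 − 506)² / 506 = 17.0929
χ² = 7.5968 + 0.9496 + 17.0929 = 25.6393 ≈ 25.639

25.639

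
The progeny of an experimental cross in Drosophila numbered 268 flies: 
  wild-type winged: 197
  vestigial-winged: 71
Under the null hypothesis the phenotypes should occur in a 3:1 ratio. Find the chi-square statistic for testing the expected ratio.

0.318

The 3:1 ratio has 4 parts, so with N = 268 the expected counts are:
  wild-type winged: 268 × 3/4 = 201
  vestigial-winged: 268 × 1/4 = 67
χ² = Σ (O − E)² / E
  wild-type winged: (197 − 201)² / 201 = 0.0796
  vestigial-winged: (71 − 67)² / 67 = 0.2388
χ² = 0.0796 + 0.2388 = 0.3184 ≈ 0.318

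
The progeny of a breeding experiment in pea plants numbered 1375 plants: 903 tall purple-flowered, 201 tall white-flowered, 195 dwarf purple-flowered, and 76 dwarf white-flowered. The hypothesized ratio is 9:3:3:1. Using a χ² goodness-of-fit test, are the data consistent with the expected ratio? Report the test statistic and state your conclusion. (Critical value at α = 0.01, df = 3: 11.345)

Total ratio parts = 16. Expected numbers out of 1375:
  tall purple-flowered: 1375 × 9/16 = 773.4375
  tall white-flowered: 1375 × 3/16 = 257.8125
  dwarf purple-flowered: 1375 × 3/16 = 257.8125
  dwarf white-flowered: 1375 × 1/16 = 85.9375
χ² = Σ (O − E)² / E
  tall purple-flowered: (903 − 773.4375)² / 773.4375 = 21.7037
  tall white-flowered: (201 − 257.8125)² / 257.8125 = 12.5194
  dwarf purple-flowered: (195 − 257.8125)² / 257.8125 = 15.3034
  dwarf white-flowered: (76 − 85.9375)² / 85.9375 = 1.1491
χ² = 21.7037 + 12.5194 + 15.3034 + 1.1491 = 50.6756 ≈ 50.676
Degrees of freedom = 4 − 1 = 3; critical value at α = 0.01 is 11.345.
Since 50.676 > 11.345, we reject the null hypothesis — the data do not fit the 9:3:3:1 ratio.

50.676; not consistent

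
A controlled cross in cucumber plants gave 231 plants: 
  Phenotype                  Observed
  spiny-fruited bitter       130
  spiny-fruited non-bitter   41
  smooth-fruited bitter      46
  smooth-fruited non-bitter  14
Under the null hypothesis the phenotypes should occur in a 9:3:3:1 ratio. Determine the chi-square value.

Under the 9:3:3:1 hypothesis (Σ ratio = 16, N = 231):
  spiny-fruited bitter: 231 × 9/16 = 129.9375
  spiny-fruited non-bitter: 231 × 3/16 = 43.3125
  smooth-fruited bitter: 231 × 3/16 = 43.3125
  smooth-fruited non-bitter: 231 × 1/16 = 14.4375
χ² = Σ (O − E)² / E
  spiny-fruited bitter: (130 − 129.9375)² / 129.9375 = 0.0000
  spiny-fruited non-bitter: (41 − 43.3125)² / 43.3125 = 0.1235
  smooth-fruited bitter: (46 − 43.3125)² / 43.3125 = 0.1668
  smooth-fruited non-bitter: (14 − 14.4375)² / 14.4375 = 0.0133
χ² = 0.0000 + 0.1235 + 0.1668 + 0.0133 = 0.3036 ≈ 0.304

0.304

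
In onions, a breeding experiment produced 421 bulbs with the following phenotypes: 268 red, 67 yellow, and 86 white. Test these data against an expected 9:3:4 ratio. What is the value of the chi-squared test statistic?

9.433

Total ratio parts = 16. Expected numbers out of 421:
  red: 421 × 9/16 = 236.8125
  yellow: 421 × 3/16 = 78.9375
  white: 421 × 4/16 = 105.25
χ² = Σ (O − E)² / E
  red: (268 − 236.8125)² / 236.8125 = 4.1073
  yellow: (67 − 78.9375)² / 78.9375 = 1.8053
  white: (86 − 105.25)² / 105.25 = 3.5208
χ² = 4.1073 + 1.8053 + 3.5208 = 9.4334 ≈ 9.433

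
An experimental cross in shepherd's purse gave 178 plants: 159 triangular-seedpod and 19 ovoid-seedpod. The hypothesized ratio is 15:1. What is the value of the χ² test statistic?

5.946

The 15:1 ratio has 16 parts, so with N = 178 the expected counts are:
  triangular-seedpod: 178 × 15/16 = 166.875
  ovoid-seedpod: 178 × 1/16 = 11.125
χ² = Σ (O − E)² / E
  triangular-seedpod: (159 − 166.875)² / 166.875 = 0.3716
  ovoid-seedpod: (19 − 11.125)² / 11.125 = 5.5744
χ² = 0.3716 + 5.5744 = 5.946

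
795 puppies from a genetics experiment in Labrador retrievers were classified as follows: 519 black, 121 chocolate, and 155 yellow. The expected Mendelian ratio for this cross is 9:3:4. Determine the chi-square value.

Under the 9:3:4 hypothesis (Σ ratio = 16, N = 795):
  black: 795 × 9/16 = 447.1875
  chocolate: 795 × 3/16 = 149.0625
  yellow: 795 × 4/16 = 198.75
χ² = Σ (O − E)² / E
  black: (519 − 447.1875)² / 447.1875 = 11.5322
  chocolate: (121 − 149.0625)² / 149.0625 = 5.2830
  yellow: (155 − 198.75)² / 198.75 = 9.6305
χ² = 11.5322 + 5.2830 + 9.6305 = 26.4457 ≈ 26.446

26.446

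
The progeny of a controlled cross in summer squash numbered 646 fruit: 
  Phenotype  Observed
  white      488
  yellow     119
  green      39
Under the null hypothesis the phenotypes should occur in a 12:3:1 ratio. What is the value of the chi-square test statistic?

Expected counts for N = 646 under a 12:3:1 ratio (total parts = 16):
  white: 646 × 12/16 = 484.5
  yellow: 646 × 3/16 = 121.125
  green: 646 × 1/16 = 40.375
χ² = Σ (O − E)² / E
  white: (488 − 484.5)² / 484.5 = 0.0253
  yellow: (119 − 121.125)² / 121.125 = 0.0373
  green: (39 − 40.375)² / 40.375 = 0.0468
χ² = 0.0253 + 0.0373 + 0.0468 = 0.1094 ≈ 0.109

0.109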